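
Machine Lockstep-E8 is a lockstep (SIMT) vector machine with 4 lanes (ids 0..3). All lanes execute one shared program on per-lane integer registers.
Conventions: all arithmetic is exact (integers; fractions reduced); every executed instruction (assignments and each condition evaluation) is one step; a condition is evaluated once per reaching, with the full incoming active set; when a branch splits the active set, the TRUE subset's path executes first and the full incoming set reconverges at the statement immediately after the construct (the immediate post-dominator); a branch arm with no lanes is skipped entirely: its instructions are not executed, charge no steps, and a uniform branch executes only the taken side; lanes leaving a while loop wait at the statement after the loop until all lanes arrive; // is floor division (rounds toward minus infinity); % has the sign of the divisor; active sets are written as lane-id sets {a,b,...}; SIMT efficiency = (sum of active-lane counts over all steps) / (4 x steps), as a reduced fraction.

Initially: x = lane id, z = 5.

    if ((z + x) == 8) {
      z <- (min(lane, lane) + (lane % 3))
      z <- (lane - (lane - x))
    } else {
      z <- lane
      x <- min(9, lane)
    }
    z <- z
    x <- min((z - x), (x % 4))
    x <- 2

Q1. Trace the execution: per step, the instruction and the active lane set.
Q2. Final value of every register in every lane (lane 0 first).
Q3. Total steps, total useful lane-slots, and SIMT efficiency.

step 0: eval ((z + x) == 8)          {0,1,2,3}
step 1: z <- (min(lane, lane) + (lane % 3)) {3}
step 2: z <- (lane - (lane - x))     {3}
step 3: z <- lane                    {0,1,2}
step 4: x <- min(9, lane)            {0,1,2}
step 5: z <- z                       {0,1,2,3}
step 6: x <- min((z - x), (x % 4))   {0,1,2,3}
step 7: x <- 2                       {0,1,2,3}

Answer: 8 steps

x: 2,2,2,2
z: 0,1,2,3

steps = 8; useful = 24; efficiency = 24/32 = 3/4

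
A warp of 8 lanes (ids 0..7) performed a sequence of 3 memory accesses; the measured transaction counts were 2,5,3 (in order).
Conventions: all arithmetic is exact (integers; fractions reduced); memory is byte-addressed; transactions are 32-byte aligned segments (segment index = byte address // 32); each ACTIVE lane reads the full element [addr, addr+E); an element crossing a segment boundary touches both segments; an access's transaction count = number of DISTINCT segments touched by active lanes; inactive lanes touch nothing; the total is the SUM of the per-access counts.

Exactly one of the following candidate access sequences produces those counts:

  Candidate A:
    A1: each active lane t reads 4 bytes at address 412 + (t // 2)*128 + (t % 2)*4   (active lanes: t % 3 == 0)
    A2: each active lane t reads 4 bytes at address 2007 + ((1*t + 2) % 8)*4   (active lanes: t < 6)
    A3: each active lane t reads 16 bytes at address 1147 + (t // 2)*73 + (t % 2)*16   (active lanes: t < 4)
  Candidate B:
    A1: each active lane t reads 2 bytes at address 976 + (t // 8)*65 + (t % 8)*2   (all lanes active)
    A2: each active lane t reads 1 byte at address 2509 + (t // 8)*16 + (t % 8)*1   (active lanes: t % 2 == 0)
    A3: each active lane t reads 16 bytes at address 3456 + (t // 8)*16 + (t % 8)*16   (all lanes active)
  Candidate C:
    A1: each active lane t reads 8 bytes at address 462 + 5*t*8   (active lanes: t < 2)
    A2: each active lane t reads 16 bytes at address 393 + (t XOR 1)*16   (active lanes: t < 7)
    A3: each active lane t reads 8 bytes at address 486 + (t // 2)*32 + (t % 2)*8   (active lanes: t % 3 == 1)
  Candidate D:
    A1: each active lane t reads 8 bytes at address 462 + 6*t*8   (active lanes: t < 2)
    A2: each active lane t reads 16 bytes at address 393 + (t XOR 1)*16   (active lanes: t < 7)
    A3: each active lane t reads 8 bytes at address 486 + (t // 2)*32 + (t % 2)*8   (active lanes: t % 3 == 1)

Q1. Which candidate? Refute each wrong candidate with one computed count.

A: A1 gives 3 transactions, not 2
B: A1 gives 1 transaction, not 2
D: A1 gives 3 transactions, not 2
C: all counts match (2,5,3)

Answer: C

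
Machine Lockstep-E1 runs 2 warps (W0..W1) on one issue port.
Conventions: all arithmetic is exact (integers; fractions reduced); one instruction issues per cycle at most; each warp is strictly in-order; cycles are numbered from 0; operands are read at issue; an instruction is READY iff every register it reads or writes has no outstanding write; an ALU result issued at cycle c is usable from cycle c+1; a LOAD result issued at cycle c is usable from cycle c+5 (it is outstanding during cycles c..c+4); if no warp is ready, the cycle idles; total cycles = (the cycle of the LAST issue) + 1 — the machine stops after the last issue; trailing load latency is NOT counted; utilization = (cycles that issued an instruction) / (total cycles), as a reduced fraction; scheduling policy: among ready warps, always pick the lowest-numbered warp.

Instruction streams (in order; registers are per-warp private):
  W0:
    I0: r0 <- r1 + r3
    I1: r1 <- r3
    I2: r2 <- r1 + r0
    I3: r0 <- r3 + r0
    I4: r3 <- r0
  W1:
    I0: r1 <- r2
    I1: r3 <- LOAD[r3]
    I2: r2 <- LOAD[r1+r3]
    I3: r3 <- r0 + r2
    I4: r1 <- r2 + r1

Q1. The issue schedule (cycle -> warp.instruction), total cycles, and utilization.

cycle 0: W0.I0
cycle 1: W0.I1
cycle 2: W0.I2
cycle 3: W0.I3
cycle 4: W0.I4
cycle 5: W1.I0
cycle 6: W1.I1
cycle 7: idle
cycle 8: idle
cycle 9: idle
cycle 10: idle
cycle 11: W1.I2
cycle 12: idle
cycle 13: idle
cycle 14: idle
cycle 15: idle
cycle 16: W1.I3
cycle 17: W1.I4

Answer: 18 cycles, utilization 5/9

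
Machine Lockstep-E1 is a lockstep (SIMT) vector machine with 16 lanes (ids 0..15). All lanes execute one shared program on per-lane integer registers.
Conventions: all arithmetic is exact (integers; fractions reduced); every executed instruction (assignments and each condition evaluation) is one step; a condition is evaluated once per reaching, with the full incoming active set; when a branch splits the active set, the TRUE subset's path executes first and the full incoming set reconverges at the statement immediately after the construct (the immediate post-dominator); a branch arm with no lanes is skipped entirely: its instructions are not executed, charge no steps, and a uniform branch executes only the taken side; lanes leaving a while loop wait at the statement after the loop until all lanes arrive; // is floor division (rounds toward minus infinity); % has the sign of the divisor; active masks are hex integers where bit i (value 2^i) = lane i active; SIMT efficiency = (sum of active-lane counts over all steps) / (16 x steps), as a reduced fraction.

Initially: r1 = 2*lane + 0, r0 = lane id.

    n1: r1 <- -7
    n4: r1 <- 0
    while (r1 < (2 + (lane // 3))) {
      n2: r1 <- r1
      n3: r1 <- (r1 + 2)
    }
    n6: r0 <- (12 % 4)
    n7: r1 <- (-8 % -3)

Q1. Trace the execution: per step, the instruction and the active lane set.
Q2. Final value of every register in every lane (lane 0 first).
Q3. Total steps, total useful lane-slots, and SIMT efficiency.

step 0: r1 <- -7                     0xffff
step 1: r1 <- 0                      0xffff
step 2: eval (r1 < (2 + (lane // 3))) 0xffff
step 3: r1 <- r1                     0xffff
step 4: r1 <- (r1 + 2)               0xffff
step 5: eval (r1 < (2 + (lane // 3))) 0xffff
step 6: r1 <- r1                     0xfff8
step 7: r1 <- (r1 + 2)               0xfff8
step 8: eval (r1 < (2 + (lane // 3))) 0xfff8
step 9: r1 <- r1                     0xfe00
step 10: r1 <- (r1 + 2)               0xfe00
step 11: eval (r1 < (2 + (lane // 3))) 0xfe00
step 12: r1 <- r1                     0x8000
step 13: r1 <- (r1 + 2)               0x8000
step 14: eval (r1 < (2 + (lane // 3))) 0x8000
step 15: r0 <- (12 % 4)               0xffff
step 16: r1 <- (-8 % -3)              0xffff

Answer: 17 steps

r1: -2,-2,-2,-2,-2,-2,-2,-2,-2,-2,-2,-2,-2,-2,-2,-2
r0: 0,0,0,0,0,0,0,0,0,0,0,0,0,0,0,0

steps = 17; useful = 191; efficiency = 191/272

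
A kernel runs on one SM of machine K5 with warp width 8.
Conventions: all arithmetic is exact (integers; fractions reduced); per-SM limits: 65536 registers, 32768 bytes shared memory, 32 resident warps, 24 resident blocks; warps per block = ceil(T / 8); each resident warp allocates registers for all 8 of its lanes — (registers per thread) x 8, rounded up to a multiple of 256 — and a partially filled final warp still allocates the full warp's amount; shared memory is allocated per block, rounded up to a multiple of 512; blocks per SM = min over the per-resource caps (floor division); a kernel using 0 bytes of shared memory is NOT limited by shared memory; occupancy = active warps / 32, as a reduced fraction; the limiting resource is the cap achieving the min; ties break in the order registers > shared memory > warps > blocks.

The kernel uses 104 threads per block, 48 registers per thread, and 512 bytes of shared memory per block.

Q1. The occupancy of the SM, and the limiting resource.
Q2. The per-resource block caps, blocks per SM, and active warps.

Answer: occupancy 13/16, limited by warps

registers: 9 blocks
shared memory: 64 blocks
warps: 2 blocks
blocks: 24 blocks

Answer: 2 blocks, 26 active warps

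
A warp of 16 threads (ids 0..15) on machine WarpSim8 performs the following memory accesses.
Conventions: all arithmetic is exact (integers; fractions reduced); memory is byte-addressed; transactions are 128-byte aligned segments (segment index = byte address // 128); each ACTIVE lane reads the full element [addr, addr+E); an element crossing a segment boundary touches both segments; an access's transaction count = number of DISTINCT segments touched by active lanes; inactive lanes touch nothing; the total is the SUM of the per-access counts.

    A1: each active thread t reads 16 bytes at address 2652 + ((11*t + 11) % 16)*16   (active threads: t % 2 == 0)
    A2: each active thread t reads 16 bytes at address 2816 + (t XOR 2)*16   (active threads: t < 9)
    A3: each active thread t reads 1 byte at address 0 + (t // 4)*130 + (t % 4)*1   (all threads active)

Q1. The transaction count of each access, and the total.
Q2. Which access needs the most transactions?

A1: 3 transactions
A2: 2 transactions
A3: 4 transactions

Answer: 3,2,4; total 9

Answer: A3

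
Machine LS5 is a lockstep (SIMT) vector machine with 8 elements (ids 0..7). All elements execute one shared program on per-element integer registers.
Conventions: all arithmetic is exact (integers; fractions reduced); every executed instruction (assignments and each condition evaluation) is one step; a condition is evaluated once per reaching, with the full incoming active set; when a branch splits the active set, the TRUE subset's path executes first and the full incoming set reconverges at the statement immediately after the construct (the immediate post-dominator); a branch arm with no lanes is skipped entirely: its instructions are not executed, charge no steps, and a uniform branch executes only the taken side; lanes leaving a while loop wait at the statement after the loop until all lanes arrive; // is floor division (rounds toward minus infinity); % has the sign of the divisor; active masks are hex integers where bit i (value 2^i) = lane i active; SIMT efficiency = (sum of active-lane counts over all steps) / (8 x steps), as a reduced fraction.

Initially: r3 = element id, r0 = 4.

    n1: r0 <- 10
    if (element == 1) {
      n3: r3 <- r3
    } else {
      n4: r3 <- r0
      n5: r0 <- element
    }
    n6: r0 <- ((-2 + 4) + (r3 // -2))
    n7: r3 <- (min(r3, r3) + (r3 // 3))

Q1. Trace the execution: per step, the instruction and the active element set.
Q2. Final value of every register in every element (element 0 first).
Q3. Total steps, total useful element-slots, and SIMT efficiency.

step 0: r0 <- 10                     0xff
step 1: eval (element == 1)          0xff
step 2: r3 <- r3                     0x02
step 3: r3 <- r0                     0xfd
step 4: r0 <- element                0xfd
step 5: r0 <- ((-2 + 4) + (r3 // -2)) 0xff
step 6: r3 <- (min(r3, r3) + (r3 // 3)) 0xff

Answer: 7 steps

r3: 13,1,13,13,13,13,13,13
r0: -3,1,-3,-3,-3,-3,-3,-3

steps = 7; useful = 47; efficiency = 47/56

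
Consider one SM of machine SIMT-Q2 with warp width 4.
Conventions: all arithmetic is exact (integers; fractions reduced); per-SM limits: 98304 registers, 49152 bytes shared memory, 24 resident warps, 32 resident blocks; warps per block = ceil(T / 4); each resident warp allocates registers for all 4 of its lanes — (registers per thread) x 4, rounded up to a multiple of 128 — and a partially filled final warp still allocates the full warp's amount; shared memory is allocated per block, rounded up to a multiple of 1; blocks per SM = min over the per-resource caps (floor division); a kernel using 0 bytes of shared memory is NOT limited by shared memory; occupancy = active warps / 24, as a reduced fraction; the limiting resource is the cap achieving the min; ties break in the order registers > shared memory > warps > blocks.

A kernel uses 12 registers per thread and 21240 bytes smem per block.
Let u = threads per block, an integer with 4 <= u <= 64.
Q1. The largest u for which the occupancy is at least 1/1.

Answer: u = 48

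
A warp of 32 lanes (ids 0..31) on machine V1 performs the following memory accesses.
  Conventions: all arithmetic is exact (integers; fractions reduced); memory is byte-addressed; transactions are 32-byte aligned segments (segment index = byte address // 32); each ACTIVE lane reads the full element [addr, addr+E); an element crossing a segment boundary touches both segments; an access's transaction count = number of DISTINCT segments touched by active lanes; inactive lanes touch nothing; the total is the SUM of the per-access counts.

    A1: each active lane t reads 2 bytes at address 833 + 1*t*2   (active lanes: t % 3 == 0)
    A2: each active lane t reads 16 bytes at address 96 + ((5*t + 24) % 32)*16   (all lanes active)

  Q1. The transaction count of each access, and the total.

A1: 2 transactions
A2: 16 transactions

Answer: 2,16; total 18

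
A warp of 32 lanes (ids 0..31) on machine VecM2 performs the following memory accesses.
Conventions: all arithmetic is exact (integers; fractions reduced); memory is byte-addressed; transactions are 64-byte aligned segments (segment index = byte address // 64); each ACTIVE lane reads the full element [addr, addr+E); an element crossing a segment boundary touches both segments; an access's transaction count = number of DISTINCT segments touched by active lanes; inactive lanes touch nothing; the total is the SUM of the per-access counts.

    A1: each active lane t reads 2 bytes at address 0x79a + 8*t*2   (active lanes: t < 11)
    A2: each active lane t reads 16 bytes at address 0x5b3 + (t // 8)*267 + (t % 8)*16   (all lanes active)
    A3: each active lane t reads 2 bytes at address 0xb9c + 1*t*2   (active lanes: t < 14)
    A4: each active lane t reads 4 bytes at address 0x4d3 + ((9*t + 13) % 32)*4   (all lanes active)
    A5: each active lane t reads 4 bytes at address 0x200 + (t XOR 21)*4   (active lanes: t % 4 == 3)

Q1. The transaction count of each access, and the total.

A1: 3 transactions
A2: 12 transactions
A3: 1 transaction
A4: 3 transactions
A5: 2 transactions

Answer: 3,12,1,3,2; total 21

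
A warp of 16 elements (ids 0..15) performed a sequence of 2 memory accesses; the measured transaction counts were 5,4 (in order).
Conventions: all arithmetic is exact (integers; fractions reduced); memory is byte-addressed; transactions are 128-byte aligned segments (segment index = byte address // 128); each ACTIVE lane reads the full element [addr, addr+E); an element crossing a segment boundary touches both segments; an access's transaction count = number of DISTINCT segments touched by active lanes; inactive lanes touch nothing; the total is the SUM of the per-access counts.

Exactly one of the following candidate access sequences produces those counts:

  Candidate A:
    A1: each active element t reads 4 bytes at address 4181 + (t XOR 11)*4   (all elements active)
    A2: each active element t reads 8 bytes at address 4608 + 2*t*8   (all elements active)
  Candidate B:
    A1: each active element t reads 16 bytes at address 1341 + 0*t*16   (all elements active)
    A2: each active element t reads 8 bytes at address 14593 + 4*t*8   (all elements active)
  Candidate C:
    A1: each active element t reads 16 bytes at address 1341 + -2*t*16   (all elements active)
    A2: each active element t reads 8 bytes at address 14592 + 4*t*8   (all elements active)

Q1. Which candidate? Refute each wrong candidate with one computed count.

A: A1 gives 2 transactions, not 5
B: A1 gives 1 transaction, not 5
C: all counts match (5,4)

Answer: C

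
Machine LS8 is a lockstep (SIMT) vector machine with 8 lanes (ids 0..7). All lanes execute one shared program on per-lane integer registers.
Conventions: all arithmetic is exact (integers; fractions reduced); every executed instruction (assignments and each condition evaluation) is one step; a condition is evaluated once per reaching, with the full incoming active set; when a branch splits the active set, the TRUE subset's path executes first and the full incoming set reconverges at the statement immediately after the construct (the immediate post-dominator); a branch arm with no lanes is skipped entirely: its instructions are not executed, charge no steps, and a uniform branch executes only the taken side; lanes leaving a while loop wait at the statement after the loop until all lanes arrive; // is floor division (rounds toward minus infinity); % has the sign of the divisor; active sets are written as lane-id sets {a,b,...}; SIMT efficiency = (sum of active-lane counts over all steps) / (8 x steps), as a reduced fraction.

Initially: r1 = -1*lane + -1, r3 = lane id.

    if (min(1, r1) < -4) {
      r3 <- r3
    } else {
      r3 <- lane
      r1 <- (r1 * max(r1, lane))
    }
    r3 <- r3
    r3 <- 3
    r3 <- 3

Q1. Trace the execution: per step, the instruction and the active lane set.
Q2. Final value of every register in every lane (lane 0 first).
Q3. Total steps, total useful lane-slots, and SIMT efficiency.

step 0: eval (min(1, r1) < -4)       {0,1,2,3,4,5,6,7}
step 1: r3 <- r3                     {4,5,6,7}
step 2: r3 <- lane                   {0,1,2,3}
step 3: r1 <- (r1 * max(r1, lane))   {0,1,2,3}
step 4: r3 <- r3                     {0,1,2,3,4,5,6,7}
step 5: r3 <- 3                      {0,1,2,3,4,5,6,7}
step 6: r3 <- 3                      {0,1,2,3,4,5,6,7}

Answer: 7 steps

r1: 0,-2,-6,-12,-5,-6,-7,-8
r3: 3,3,3,3,3,3,3,3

steps = 7; useful = 44; efficiency = 44/56 = 11/14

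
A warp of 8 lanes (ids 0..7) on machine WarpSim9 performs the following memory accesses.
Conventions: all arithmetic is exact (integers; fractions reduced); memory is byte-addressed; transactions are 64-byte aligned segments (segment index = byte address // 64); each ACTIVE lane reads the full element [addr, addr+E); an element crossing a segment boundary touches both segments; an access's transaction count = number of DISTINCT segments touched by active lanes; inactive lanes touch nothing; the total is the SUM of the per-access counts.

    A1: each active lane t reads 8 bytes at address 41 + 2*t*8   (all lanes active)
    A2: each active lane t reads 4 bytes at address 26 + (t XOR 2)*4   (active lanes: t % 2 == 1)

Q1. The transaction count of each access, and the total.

A1: 3 transactions
A2: 1 transaction

Answer: 3,1; total 4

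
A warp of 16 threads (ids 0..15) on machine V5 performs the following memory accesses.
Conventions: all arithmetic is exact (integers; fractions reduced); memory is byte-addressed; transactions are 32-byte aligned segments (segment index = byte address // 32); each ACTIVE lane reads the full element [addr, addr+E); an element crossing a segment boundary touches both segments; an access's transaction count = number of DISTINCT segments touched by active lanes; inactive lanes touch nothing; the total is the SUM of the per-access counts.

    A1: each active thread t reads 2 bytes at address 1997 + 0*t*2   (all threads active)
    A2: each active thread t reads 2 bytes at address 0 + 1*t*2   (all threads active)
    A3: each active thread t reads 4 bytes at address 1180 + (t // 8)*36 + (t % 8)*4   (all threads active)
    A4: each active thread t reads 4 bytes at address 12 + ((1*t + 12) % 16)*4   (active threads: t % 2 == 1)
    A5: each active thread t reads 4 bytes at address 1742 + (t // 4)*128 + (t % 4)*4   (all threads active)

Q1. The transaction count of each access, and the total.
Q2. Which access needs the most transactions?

A1: 1 transaction
A2: 1 transaction
A3: 3 transactions
A4: 3 transactions
A5: 4 transactions

Answer: 1,1,3,3,4; total 12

Answer: A5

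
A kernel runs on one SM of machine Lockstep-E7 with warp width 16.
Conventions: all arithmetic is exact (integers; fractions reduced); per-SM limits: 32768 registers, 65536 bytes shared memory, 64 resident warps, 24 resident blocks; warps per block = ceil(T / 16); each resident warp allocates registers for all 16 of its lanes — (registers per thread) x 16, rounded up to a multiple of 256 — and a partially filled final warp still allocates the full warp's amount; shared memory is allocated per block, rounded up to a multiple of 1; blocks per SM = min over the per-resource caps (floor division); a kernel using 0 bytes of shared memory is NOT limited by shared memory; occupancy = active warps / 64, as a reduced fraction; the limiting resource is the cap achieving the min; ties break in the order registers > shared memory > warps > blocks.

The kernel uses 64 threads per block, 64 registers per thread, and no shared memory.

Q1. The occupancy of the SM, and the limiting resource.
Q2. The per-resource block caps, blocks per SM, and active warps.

Answer: occupancy 1/2, limited by registers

registers: 8 blocks
shared memory: no limit (kernel uses none)
warps: 16 blocks
blocks: 24 blocks

Answer: 8 blocks, 32 active warps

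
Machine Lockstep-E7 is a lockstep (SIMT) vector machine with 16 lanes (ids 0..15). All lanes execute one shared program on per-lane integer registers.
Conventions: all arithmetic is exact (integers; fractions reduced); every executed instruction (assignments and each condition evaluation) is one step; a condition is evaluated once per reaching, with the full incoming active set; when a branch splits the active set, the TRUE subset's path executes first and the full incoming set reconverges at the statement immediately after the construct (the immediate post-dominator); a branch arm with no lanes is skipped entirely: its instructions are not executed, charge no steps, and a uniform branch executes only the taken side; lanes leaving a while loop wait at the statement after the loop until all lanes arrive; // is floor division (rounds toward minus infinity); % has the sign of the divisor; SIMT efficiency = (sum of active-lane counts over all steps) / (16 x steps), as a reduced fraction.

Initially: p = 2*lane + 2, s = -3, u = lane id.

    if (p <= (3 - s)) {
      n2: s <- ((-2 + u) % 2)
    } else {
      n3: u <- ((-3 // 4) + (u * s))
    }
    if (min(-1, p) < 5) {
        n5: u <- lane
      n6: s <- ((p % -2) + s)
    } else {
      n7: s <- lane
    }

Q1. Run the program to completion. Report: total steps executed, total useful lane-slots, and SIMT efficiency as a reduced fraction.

Answer: 6 steps, 80 useful, 5/6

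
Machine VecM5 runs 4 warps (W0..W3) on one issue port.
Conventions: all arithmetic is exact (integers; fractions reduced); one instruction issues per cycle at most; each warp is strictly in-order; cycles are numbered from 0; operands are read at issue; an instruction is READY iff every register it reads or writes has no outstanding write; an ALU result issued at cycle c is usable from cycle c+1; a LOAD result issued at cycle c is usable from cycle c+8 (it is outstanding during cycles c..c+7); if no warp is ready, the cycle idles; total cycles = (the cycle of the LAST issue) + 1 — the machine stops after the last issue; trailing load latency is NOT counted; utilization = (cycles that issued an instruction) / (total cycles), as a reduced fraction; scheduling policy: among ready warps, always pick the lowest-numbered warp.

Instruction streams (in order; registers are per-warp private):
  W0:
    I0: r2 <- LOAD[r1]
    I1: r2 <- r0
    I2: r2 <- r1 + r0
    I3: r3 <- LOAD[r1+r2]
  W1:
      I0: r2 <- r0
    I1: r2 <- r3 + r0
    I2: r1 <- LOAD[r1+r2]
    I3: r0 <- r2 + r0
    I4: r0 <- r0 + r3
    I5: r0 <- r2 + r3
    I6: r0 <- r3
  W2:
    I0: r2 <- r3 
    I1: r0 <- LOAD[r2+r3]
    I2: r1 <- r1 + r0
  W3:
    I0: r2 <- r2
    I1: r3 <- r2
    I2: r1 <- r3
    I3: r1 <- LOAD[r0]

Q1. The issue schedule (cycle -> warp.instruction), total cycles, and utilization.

cycle 0: W0.I0
cycle 1: W1.I0
cycle 2: W1.I1
cycle 3: W1.I2
cycle 4: W1.I3
cycle 5: W1.I4
cycle 6: W1.I5
cycle 7: W1.I6
cycle 8: W0.I1
cycle 9: W0.I2
cycle 10: W0.I3
cycle 11: W2.I0
cycle 12: W2.I1
cycle 13: W3.I0
cycle 14: W3.I1
cycle 15: W3.I2
cycle 16: W3.I3
cycle 17: idle
cycle 18: idle
cycle 19: idle
cycle 20: W2.I2

Answer: 21 cycles, utilization 6/7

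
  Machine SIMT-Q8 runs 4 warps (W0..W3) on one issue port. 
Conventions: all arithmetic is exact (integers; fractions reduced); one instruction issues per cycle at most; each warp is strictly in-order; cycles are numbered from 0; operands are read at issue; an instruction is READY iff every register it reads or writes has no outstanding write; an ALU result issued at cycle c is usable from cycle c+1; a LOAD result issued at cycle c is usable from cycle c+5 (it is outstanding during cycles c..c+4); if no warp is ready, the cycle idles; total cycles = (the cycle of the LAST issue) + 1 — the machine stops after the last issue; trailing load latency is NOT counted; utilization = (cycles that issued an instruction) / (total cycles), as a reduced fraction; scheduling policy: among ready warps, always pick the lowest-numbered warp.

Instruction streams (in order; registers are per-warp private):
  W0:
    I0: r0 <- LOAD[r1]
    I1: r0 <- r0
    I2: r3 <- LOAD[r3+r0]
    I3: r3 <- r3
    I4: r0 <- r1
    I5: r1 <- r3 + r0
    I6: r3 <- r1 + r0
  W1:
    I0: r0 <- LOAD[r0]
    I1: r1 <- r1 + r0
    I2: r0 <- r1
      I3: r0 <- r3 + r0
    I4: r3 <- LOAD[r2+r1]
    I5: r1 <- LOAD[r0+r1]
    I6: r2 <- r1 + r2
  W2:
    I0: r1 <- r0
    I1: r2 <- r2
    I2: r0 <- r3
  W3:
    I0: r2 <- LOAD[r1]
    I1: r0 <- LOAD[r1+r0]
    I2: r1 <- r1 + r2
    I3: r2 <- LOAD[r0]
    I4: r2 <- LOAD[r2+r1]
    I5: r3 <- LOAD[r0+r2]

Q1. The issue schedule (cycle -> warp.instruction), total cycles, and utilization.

cycle 0: W0.I0
cycle 1: W1.I0
cycle 2: W2.I0
cycle 3: W2.I1
cycle 4: W2.I2
cycle 5: W0.I1
cycle 6: W0.I2
cycle 7: W1.I1
cycle 8: W1.I2
cycle 9: W1.I3
cycle 10: W1.I4
cycle 11: W0.I3
cycle 12: W0.I4
cycle 13: W0.I5
cycle 14: W0.I6
cycle 15: W1.I5
cycle 16: W3.I0
cycle 17: W3.I1
cycle 18: idle
cycle 19: idle
cycle 20: W1.I6
cycle 21: W3.I2
cycle 22: W3.I3
cycle 23: idle
cycle 24: idle
cycle 25: idle
cycle 26: idle
cycle 27: W3.I4
cycle 28: idle
cycle 29: idle
cycle 30: idle
cycle 31: idle
cycle 32: W3.I5

Answer: 33 cycles, utilization 23/33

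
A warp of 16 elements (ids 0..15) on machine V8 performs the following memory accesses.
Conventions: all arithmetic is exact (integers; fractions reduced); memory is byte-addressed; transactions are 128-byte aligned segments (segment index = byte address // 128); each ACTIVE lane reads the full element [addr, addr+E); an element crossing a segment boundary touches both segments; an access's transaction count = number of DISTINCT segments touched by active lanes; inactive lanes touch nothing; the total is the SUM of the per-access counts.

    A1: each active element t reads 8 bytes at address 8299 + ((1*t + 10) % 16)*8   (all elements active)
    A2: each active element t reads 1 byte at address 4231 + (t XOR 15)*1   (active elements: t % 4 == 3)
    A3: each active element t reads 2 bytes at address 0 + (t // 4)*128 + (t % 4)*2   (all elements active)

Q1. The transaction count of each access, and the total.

A1: 2 transactions
A2: 1 transaction
A3: 4 transactions

Answer: 2,1,4; total 7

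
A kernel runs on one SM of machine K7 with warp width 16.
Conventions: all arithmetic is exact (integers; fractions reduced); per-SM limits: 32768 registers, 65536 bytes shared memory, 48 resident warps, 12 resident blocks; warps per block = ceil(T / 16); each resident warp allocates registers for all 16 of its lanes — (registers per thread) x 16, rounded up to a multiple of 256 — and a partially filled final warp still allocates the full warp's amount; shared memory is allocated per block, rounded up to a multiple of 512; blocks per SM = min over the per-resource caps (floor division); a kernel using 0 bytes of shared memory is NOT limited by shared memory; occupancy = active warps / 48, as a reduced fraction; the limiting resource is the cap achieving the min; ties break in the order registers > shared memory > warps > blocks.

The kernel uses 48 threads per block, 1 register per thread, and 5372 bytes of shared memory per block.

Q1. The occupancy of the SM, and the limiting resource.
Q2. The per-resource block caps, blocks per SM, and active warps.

Answer: occupancy 11/16, limited by shared memory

registers: 42 blocks
shared memory: 11 blocks
warps: 16 blocks
blocks: 12 blocks

Answer: 11 blocks, 33 active warps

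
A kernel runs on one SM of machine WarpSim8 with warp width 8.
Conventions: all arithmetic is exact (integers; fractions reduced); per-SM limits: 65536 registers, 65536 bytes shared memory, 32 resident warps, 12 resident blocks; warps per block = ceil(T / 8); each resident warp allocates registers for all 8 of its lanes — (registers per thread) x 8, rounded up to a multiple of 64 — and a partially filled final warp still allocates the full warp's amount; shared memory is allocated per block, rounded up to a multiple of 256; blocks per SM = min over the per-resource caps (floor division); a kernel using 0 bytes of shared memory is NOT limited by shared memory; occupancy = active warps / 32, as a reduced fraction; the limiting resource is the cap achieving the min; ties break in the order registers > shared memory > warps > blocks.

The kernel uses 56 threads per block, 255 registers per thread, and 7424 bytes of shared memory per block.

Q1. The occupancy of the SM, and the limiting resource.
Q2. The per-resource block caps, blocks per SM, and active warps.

Answer: occupancy 7/8, limited by registers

registers: 4 blocks
shared memory: 8 blocks
warps: 4 blocks
blocks: 12 blocks

Answer: 4 blocks, 28 active warps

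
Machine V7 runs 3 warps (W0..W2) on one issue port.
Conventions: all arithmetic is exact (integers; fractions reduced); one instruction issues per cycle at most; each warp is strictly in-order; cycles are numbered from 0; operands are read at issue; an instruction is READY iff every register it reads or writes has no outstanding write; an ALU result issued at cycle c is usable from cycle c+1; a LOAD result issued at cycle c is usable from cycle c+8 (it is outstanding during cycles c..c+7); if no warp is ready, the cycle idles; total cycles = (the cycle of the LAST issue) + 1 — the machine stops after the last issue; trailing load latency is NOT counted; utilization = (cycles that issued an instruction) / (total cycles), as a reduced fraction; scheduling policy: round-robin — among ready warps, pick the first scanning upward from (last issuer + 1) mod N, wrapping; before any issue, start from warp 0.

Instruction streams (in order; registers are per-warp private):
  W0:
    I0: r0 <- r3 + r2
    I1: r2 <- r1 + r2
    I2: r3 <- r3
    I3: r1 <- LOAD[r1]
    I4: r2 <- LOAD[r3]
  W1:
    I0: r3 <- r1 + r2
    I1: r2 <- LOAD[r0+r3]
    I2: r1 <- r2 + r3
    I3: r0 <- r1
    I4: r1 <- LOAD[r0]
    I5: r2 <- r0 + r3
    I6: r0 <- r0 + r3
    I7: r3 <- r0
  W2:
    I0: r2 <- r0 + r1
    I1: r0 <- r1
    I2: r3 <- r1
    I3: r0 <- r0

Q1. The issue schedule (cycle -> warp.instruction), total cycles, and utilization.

cycle 0: W0.I0
cycle 1: W1.I0
cycle 2: W2.I0
cycle 3: W0.I1
cycle 4: W1.I1
cycle 5: W2.I1
cycle 6: W0.I2
cycle 7: W2.I2
cycle 8: W0.I3
cycle 9: W2.I3
cycle 10: W0.I4
cycle 11: idle
cycle 12: W1.I2
cycle 13: W1.I3
cycle 14: W1.I4
cycle 15: W1.I5
cycle 16: W1.I6
cycle 17: W1.I7

Answer: 18 cycles, utilization 17/18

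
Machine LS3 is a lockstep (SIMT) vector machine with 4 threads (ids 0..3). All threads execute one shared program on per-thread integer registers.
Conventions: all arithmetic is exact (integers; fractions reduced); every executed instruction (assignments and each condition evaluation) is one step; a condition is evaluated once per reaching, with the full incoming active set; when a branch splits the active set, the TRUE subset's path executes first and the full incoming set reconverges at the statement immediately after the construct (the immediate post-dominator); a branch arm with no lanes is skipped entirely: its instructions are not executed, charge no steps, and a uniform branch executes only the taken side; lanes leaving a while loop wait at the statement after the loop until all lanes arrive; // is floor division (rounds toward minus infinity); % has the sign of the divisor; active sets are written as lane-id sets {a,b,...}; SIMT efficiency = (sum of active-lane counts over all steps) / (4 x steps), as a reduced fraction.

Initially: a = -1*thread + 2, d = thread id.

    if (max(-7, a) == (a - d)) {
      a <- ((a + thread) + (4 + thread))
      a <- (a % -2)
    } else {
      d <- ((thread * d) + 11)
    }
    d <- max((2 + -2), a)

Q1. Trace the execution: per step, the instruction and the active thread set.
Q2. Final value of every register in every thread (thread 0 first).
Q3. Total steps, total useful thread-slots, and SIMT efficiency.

step 0: eval (max(-7, a) == (a - d)) {0,1,2,3}
step 1: a <- ((a + thread) + (4 + thread)) {0}
step 2: a <- (a % -2)                {0}
step 3: d <- ((thread * d) + 11)     {1,2,3}
step 4: d <- max((2 + -2), a)        {0,1,2,3}

Answer: 5 steps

a: 0,1,0,-1
d: 0,1,0,0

steps = 5; useful = 13; efficiency = 13/20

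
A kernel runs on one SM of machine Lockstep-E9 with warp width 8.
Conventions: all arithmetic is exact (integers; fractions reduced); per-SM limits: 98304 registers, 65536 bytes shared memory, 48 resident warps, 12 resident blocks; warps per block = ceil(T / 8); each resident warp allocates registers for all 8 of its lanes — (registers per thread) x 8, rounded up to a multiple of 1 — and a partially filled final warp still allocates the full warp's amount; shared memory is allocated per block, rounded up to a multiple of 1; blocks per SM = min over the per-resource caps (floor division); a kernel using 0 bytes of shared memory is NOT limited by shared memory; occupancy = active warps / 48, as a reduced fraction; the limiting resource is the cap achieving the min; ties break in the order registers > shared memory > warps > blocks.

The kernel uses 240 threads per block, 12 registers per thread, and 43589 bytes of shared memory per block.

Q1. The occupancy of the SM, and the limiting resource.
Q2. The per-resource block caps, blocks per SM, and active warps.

Answer: occupancy 5/8, limited by shared memory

registers: 34 blocks
shared memory: 1 block
warps: 1 block
blocks: 12 blocks

Answer: 1 block, 30 active warps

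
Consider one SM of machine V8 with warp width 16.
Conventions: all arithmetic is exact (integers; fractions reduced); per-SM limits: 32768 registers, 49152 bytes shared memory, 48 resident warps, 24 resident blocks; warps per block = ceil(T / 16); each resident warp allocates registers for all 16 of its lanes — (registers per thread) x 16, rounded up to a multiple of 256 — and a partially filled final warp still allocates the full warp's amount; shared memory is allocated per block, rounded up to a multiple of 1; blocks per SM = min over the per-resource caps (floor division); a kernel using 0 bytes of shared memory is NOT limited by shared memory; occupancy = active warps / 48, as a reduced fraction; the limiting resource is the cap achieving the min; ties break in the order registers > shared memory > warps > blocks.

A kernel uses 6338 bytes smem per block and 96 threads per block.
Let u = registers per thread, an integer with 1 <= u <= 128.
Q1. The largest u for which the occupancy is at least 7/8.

Answer: u = 48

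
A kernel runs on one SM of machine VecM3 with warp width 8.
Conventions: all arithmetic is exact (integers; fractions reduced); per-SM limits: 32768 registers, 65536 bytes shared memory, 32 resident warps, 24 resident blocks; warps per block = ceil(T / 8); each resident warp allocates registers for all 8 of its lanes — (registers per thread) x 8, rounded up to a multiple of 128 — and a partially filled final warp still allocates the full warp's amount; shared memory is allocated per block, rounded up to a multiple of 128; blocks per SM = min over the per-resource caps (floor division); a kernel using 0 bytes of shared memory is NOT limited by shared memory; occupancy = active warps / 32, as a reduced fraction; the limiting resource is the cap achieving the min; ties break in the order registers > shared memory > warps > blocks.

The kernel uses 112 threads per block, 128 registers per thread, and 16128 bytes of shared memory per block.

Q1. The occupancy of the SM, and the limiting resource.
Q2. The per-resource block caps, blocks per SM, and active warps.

Answer: occupancy 7/8, limited by registers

registers: 2 blocks
shared memory: 4 blocks
warps: 2 blocks
blocks: 24 blocks

Answer: 2 blocks, 28 active warps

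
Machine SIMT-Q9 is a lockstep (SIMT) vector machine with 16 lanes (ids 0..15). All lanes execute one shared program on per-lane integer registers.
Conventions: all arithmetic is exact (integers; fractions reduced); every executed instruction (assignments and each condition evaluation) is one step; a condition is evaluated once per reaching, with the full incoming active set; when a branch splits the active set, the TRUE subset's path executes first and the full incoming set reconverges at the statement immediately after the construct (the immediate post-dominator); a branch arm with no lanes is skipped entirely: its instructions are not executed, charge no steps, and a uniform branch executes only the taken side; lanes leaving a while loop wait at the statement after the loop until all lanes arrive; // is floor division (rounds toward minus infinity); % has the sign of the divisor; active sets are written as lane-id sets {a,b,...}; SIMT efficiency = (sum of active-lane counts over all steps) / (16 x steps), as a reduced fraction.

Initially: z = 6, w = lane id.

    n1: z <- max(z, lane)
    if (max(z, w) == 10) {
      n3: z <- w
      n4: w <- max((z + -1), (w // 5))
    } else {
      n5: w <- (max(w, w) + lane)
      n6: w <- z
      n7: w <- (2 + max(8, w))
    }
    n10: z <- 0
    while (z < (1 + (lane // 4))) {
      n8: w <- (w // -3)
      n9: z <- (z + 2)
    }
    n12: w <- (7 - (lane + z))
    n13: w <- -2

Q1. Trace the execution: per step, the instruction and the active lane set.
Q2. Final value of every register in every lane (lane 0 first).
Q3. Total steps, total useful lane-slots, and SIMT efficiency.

step 0: z <- max(z, lane)            {0,1,2,3,4,5,6,7,8,9,10,11,12,13,14,15}
step 1: eval (max(z, w) == 10)       {0,1,2,3,4,5,6,7,8,9,10,11,12,13,14,15}
step 2: z <- w                       {10}
step 3: w <- max((z + -1), (w // 5)) {10}
step 4: w <- (max(w, w) + lane)      {0,1,2,3,4,5,6,7,8,9,11,12,13,14,15}
step 5: w <- z                       {0,1,2,3,4,5,6,7,8,9,11,12,13,14,15}
step 6: w <- (2 + max(8, w))         {0,1,2,3,4,5,6,7,8,9,11,12,13,14,15}
step 7: z <- 0                       {0,1,2,3,4,5,6,7,8,9,10,11,12,13,14,15}
step 8: eval (z < (1 + (lane // 4))) {0,1,2,3,4,5,6,7,8,9,10,11,12,13,14,15}
step 9: w <- (w // -3)               {0,1,2,3,4,5,6,7,8,9,10,11,12,13,14,15}
step 10: z <- (z + 2)                 {0,1,2,3,4,5,6,7,8,9,10,11,12,13,14,15}
step 11: eval (z < (1 + (lane // 4))) {0,1,2,3,4,5,6,7,8,9,10,11,12,13,14,15}
step 12: w <- (w // -3)               {8,9,10,11,12,13,14,15}
step 13: z <- (z + 2)                 {8,9,10,11,12,13,14,15}
step 14: eval (z < (1 + (lane // 4))) {8,9,10,11,12,13,14,15}
step 15: w <- (7 - (lane + z))        {0,1,2,3,4,5,6,7,8,9,10,11,12,13,14,15}
step 16: w <- -2                      {0,1,2,3,4,5,6,7,8,9,10,11,12,13,14,15}

Answer: 17 steps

z: 2,2,2,2,2,2,2,2,4,4,4,4,4,4,4,4
w: -2,-2,-2,-2,-2,-2,-2,-2,-2,-2,-2,-2,-2,-2,-2,-2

steps = 17; useful = 215; efficiency = 215/272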